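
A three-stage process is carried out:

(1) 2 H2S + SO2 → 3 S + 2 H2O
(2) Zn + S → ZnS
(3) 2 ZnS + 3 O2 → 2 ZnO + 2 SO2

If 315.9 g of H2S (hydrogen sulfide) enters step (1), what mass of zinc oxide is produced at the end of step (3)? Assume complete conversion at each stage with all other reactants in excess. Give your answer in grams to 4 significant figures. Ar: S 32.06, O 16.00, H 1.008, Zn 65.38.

1132 g

M(H2S) = 2(1.008) + 32.06 = 34.076 g/mol.
M(ZnO) = 65.38 + 16.00 = 81.38 g/mol.
n(H2S) = 315.9 / 34.076 = 9.2705 mol.
Reaction (1): H2S→S ratio 2:3 ⇒ n(S) = 13.906 mol.
Reaction (2): S→ZnS ratio 1:1 ⇒ n(ZnS) = 13.906 mol.
Reaction (3): ZnS→ZnO ratio 2:2 ⇒ n(ZnO) = 13.906 mol.
Mass of ZnO = 13.906 × 81.38 = 1131.6 g.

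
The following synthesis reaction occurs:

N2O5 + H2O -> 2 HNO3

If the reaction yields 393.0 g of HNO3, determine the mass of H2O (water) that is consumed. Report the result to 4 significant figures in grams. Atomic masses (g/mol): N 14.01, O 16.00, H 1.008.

56.18 g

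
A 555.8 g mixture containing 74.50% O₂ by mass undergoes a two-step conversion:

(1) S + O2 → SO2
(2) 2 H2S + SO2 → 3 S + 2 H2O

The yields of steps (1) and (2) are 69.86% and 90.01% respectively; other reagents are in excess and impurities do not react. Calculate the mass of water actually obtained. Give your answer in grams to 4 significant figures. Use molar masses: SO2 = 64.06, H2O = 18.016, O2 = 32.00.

293.2 g

Pure O2 = 555.8 × 0.7450 = 414.07 g.
n(O2) = 414.07 / 32.00 = 12.940 mol.
Step 1 (O2:SO2 = 1:1): theoretical n(SO2) = 12.940 mol; at 69.86% yield, n(SO2) = 9.0397 mol.
Step 2 (SO2:H2O = 1:2): theoretical n(H2O) = 18.079 mol, so theoretical mass = 18.079 × 18.016 = 325.72 g.
At 90.01% yield, actual mass of H2O = 325.72 × 0.9001 = 293.18 g.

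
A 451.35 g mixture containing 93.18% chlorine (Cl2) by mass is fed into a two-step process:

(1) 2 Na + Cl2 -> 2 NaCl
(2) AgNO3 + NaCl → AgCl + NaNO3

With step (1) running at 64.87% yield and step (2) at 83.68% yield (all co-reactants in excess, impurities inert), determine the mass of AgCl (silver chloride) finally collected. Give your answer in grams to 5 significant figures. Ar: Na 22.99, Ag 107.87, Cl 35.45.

Pure Cl2 = 451.35 × 0.9318 = 420.568 g.
M(Cl2) = 2(35.45) = 70.90 g/mol.
M(AgCl) = 107.87 + 35.45 = 143.32 g/mol.
n(Cl2) = 420.568 / 70.90 = 5.93185 mol.
Step 1 (Cl2:NaCl = 1:2): theoretical n(NaCl) = 11.8637 mol; at 64.87% yield, n(NaCl) = 7.69598 mol.
Step 2 (NaCl:AgCl = 1:1): theoretical n(AgCl) = 7.69598 mol, so theoretical mass = 7.69598 × 143.32 = 1102.99 g.
At 83.68% yield, actual mass of AgCl = 1102.99 × 0.8368 = 922.980 g.

922.98 g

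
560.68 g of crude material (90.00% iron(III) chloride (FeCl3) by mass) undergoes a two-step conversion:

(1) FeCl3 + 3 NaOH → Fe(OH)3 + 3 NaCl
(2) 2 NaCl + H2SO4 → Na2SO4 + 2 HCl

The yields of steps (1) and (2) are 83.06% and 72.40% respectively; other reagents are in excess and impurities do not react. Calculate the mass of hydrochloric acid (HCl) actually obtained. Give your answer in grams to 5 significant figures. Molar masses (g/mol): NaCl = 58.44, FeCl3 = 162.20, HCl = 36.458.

Pure FeCl3 = 560.68 × 0.9000 = 504.612 g.
n(FeCl3) = 504.612 / 162.20 = 3.11105 mol.
Step 1 (FeCl3:NaCl = 1:3): theoretical n(NaCl) = 9.33314 mol; at 83.06% yield, n(NaCl) = 7.75211 mol.
Step 2 (NaCl:HCl = 2:2): theoretical n(HCl) = 7.75211 mol, so theoretical mass = 7.75211 × 36.458 = 282.626 g.
At 72.40% yield, actual mass of HCl = 282.626 × 0.7240 = 204.622 g.

204.62 g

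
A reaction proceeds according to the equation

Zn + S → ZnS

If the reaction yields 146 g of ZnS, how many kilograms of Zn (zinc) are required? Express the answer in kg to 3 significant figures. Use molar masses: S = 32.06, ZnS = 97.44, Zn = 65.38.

n(ZnS) = 146.0 g / 97.44 g/mol = 1.498 mol.
From the equation the ZnS:Zn mole ratio is 1:1, so n(Zn) = 1.498 × 1/1 = 1.498 mol.
Mass of Zn = 1.498 mol × 65.38 g/mol = 97.96 g.
Converting to kg: 97.96 g = 0.0980 kg.

0.0980 kg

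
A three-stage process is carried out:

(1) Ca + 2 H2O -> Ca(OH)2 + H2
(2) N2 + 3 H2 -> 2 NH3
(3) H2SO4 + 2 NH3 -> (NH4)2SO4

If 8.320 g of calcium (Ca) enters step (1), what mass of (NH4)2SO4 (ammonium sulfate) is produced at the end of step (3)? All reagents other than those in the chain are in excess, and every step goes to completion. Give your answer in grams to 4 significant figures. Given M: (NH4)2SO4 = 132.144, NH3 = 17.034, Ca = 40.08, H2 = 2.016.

9.144 g

n(Ca) = 8.320 / 40.08 = 0.20758 mol.
Reaction (1): Ca→H2 ratio 1:1 ⇒ n(H2) = 0.20758 mol.
Reaction (2): H2→NH3 ratio 3:2 ⇒ n(NH3) = 0.13839 mol.
Reaction (3): NH3→(NH4)2SO4 ratio 2:1 ⇒ n((NH4)2SO4) = 0.069195 mol.
Mass of (NH4)2SO4 = 0.069195 × 132.144 = 9.1437 g.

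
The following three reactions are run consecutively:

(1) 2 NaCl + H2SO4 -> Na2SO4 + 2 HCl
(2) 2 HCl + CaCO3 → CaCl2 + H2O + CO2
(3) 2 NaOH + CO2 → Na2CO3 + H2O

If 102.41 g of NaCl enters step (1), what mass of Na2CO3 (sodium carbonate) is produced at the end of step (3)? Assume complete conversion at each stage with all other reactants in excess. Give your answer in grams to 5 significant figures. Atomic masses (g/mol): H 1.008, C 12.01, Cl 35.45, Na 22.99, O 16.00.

92.868 g

M(NaCl) = 22.99 + 35.45 = 58.44 g/mol.
M(Na2CO3) = 2(22.99) + 12.01 + 3(16.00) = 105.99 g/mol.
n(NaCl) = 102.41 / 58.44 = 1.75240 mol.
Reaction (1): NaCl→HCl ratio 2:2 ⇒ n(HCl) = 1.75240 mol.
Reaction (2): HCl→CO2 ratio 2:1 ⇒ n(CO2) = 0.876198 mol.
Reaction (3): CO2→Na2CO3 ratio 1:1 ⇒ n(Na2CO3) = 0.876198 mol.
Mass of Na2CO3 = 0.876198 × 105.99 = 92.8682 g.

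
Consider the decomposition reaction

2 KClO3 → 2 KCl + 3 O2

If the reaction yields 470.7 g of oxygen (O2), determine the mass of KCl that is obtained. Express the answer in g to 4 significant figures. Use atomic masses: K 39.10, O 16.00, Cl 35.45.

731.1 g

M(O2) = 2(16.00) = 32.00 g/mol.
M(KCl) = 39.10 + 35.45 = 74.55 g/mol.
n(O2) = 470.70 g / 32.00 g/mol = 14.709 mol.
From the equation the O2:KCl mole ratio is 3:2, so n(KCl) = 14.709 × 2/3 = 9.8063 mol.
Mass of KCl = 9.8063 mol × 74.55 g/mol = 731.06 g.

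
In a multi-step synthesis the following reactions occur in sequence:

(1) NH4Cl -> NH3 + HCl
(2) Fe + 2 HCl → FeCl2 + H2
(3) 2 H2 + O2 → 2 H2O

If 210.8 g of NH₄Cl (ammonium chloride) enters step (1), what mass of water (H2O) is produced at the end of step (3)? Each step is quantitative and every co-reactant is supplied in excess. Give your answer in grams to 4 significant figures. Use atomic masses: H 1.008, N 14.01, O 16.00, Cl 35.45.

35.50 g

M(NH4Cl) = 14.01 + 4(1.008) + 35.45 = 53.492 g/mol.
M(H2O) = 2(1.008) + 16.00 = 18.016 g/mol.
n(NH4Cl) = 210.8 / 53.492 = 3.9408 mol.
Reaction (1): NH4Cl→HCl ratio 1:1 ⇒ n(HCl) = 3.9408 mol.
Reaction (2): HCl→H2 ratio 2:1 ⇒ n(H2) = 1.9704 mol.
Reaction (3): H2→H2O ratio 2:2 ⇒ n(H2O) = 1.9704 mol.
Mass of H2O = 1.9704 × 18.016 = 35.499 g.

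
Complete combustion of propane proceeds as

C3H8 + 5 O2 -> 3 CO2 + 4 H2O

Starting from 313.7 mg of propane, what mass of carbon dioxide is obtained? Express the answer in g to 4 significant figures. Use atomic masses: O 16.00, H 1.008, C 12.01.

0.9393 g

M(C3H8) = 3(12.01) + 8(1.008) = 44.094 g/mol.
M(CO2) = 12.01 + 2(16.00) = 44.01 g/mol.
Convert: 313.7 mg = 0.31370 g.
n(C3H8) = 0.31370 g / 44.094 g/mol = 0.0071143 mol.
From the equation the C3H8:CO2 mole ratio is 1:3, so n(CO2) = 0.0071143 × 3/1 = 0.021343 mol.
Mass of CO2 = 0.021343 mol × 44.01 g/mol = 0.93931 g.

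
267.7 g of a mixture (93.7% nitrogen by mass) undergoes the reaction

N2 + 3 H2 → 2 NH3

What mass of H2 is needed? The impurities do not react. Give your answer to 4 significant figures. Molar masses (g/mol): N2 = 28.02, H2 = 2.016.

Mass of pure N2 = 267.7 g × 0.937 = 250.83 g.
n(N2) = 250.83 g / 28.02 g/mol = 8.9520 mol.
From the equation the N2:H2 mole ratio is 1:3, so n(H2) = 8.9520 × 3/1 = 26.856 mol.
Mass of H2 = 26.856 mol × 2.016 g/mol = 54.142 g.

54.14 g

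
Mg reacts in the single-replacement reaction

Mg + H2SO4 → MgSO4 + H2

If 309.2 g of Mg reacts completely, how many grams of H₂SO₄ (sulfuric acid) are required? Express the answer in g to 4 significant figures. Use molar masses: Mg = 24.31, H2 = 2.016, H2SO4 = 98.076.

n(Mg) = 309.20 g / 24.31 g/mol = 12.719 mol.
From the equation the Mg:H2SO4 mole ratio is 1:1, so n(H2SO4) = 12.719 × 1/1 = 12.719 mol.
Mass of H2SO4 = 12.719 mol × 98.076 g/mol = 1247.4 g.

1247 g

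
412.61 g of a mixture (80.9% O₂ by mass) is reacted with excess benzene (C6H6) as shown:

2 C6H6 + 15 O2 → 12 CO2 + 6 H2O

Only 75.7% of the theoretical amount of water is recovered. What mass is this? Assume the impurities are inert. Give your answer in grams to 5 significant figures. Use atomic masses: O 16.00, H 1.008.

56.905 g

Pure O2 available = 412.61 g × 0.809 = 333.801 g.
M(O2) = 2(16.00) = 32.00 g/mol.
M(H2O) = 2(1.008) + 16.00 = 18.016 g/mol.
n(O2) = 333.801 g / 32.00 g/mol = 10.4313 mol.
From the equation the O2:H2O mole ratio is 15:6, so n(H2O) = 10.4313 × 6/15 = 4.17252 mol.
Mass of H2O = 4.17252 mol × 18.016 g/mol = 75.1721 g.
Actual mass collected = 75.1721 g × 0.757 = 56.9053 g.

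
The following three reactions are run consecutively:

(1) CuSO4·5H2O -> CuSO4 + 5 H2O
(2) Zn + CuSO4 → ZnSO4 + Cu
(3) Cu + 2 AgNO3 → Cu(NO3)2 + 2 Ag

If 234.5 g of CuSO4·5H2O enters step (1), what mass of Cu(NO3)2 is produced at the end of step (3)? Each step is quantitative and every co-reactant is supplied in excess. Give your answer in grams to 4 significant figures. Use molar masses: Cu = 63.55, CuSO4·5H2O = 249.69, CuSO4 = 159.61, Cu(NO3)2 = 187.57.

n(CuSO4·5H2O) = 234.5 / 249.69 = 0.93916 mol.
Reaction (1): CuSO4·5H2O→CuSO4 ratio 1:1 ⇒ n(CuSO4) = 0.93916 mol.
Reaction (2): CuSO4→Cu ratio 1:1 ⇒ n(Cu) = 0.93916 mol.
Reaction (3): Cu→Cu(NO3)2 ratio 1:1 ⇒ n(Cu(NO3)2) = 0.93916 mol.
Mass of Cu(NO3)2 = 0.93916 × 187.57 = 176.16 g.

176.2 g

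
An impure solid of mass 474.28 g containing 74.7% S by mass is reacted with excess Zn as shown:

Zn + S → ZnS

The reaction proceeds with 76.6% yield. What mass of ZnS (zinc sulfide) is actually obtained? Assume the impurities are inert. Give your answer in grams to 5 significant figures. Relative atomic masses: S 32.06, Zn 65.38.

Pure S available = 474.28 g × 0.747 = 354.287 g.
M(S) = 32.06 g/mol.
M(ZnS) = 65.38 + 32.06 = 97.44 g/mol.
n(S) = 354.287 g / 32.06 g/mol = 11.0508 mol.
From the equation the S:ZnS mole ratio is 1:1, so n(ZnS) = 11.0508 × 1/1 = 11.0508 mol.
Mass of ZnS = 11.0508 mol × 97.44 g/mol = 1076.79 g.
Actual mass collected = 1076.79 g × 0.766 = 824.818 g.

824.82 g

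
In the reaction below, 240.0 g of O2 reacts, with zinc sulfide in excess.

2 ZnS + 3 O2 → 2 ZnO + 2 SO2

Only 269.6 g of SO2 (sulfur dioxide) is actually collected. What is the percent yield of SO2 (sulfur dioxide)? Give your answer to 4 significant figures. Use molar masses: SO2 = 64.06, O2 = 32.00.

n(O2) = 240.00 g / 32.00 g/mol = 7.5000 mol.
From the equation the O2:SO2 mole ratio is 3:2, so n(SO2) = 7.5000 × 2/3 = 5.0000 mol.
Mass of SO2 = 5.0000 mol × 64.06 g/mol = 320.30 g.
This is the theoretical yield. Percent yield = 269.6 g / 320.30 g × 100% = 84.171%.

84.17 %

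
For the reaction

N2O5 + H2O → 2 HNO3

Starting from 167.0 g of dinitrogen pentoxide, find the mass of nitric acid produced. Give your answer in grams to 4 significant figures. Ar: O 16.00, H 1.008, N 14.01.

194.9 g

M(N2O5) = 2(14.01) + 5(16.00) = 108.02 g/mol.
M(HNO3) = 1.008 + 14.01 + 3(16.00) = 63.018 g/mol.
n(N2O5) = 167.00 g / 108.02 g/mol = 1.5460 mol.
From the equation the N2O5:HNO3 mole ratio is 1:2, so n(HNO3) = 1.5460 × 2/1 = 3.0920 mol.
Mass of HNO3 = 3.0920 mol × 63.018 g/mol = 194.85 g.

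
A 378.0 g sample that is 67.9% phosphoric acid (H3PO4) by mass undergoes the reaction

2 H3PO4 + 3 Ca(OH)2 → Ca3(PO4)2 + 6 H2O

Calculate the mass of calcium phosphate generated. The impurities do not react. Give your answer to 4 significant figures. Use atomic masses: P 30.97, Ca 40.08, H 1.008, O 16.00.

Mass of pure H3PO4 = 378.0 g × 0.679 = 256.66 g.
M(H3PO4) = 3(1.008) + 30.97 + 4(16.00) = 97.994 g/mol.
M(Ca3(PO4)2) = 3(40.08) + 2(30.97) + 8(16.00) = 310.18 g/mol.
n(H3PO4) = 256.66 g / 97.994 g/mol = 2.6192 mol.
From the equation the H3PO4:Ca3(PO4)2 mole ratio is 2:1, so n(Ca3(PO4)2) = 2.6192 × 1/2 = 1.3096 mol.
Mass of Ca3(PO4)2 = 1.3096 mol × 310.18 g/mol = 406.21 g.

406.2 g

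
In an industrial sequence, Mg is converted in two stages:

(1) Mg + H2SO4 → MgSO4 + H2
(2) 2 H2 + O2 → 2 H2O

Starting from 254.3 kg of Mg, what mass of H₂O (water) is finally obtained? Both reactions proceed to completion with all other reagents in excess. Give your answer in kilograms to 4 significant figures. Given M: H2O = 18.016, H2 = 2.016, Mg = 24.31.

188.5 kg

254.3 kg = 254300 g.
n(Mg) = 254300 / 24.31 = 10461 mol.
Step 1 gives a 1:1 ratio of Mg to H2, so n(H2) = 10461 mol.
In step 2 the H2:H2O ratio is 2:2, so n(H2O) = 10461 mol.
Mass of H2O = 10461 × 18.016 = 188460 g = 188.5 kg.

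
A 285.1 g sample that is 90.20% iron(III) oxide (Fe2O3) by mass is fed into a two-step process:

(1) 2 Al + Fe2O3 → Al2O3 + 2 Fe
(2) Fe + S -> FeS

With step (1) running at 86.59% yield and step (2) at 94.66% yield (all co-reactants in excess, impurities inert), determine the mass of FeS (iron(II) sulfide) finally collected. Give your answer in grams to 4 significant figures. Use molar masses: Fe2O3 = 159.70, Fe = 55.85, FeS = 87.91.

232.1 g

Pure Fe2O3 = 285.1 × 0.9020 = 257.16 g.
n(Fe2O3) = 257.16 / 159.70 = 1.6103 mol.
Step 1 (Fe2O3:Fe = 1:2): theoretical n(Fe) = 3.2205 mol; at 86.59% yield, n(Fe) = 2.7887 mol.
Step 2 (Fe:FeS = 1:1): theoretical n(FeS) = 2.7887 mol, so theoretical mass = 2.7887 × 87.91 = 245.15 g.
At 94.66% yield, actual mass of FeS = 245.15 × 0.9466 = 232.06 g.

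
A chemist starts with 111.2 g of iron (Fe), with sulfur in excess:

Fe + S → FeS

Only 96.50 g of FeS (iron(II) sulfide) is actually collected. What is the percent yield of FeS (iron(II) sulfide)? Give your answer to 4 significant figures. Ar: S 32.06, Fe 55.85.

M(Fe) = 55.85 g/mol.
M(FeS) = 55.85 + 32.06 = 87.91 g/mol.
n(Fe) = 111.20 g / 55.85 g/mol = 1.9910 mol.
From the equation the Fe:FeS mole ratio is 1:1, so n(FeS) = 1.9910 × 1/1 = 1.9910 mol.
Mass of FeS = 1.9910 mol × 87.91 g/mol = 175.03 g.
This is the theoretical yield. Percent yield = 96.50 g / 175.03 g × 100% = 55.132%.

55.13 %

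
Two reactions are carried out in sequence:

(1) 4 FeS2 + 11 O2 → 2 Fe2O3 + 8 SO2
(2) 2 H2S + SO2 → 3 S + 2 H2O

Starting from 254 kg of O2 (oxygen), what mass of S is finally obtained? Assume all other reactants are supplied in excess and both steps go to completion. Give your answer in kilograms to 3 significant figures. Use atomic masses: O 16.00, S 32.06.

M(O2) = 2(16.00) = 32.00 g/mol.
M(S) = 32.06 g/mol.
254 kg = 254000 g.
n(O2) = 254000 / 32.00 = 7938 mol.
Step 1 gives a 11:8 ratio of O2 to SO2, so n(SO2) = 5773 mol.
In step 2 the SO2:S ratio is 1:3, so n(S) = 17320 mol.
Mass of S = 17320 × 32.06 = 555200 g = 555 kg.

555 kg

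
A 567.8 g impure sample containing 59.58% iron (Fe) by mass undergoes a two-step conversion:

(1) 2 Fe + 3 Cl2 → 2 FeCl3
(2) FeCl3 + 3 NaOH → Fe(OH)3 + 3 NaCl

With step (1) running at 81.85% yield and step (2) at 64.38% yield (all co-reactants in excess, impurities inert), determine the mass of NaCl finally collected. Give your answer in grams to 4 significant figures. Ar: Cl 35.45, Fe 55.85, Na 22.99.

Pure Fe = 567.8 × 0.5958 = 338.30 g.
M(Fe) = 55.85 g/mol.
M(NaCl) = 22.99 + 35.45 = 58.44 g/mol.
n(Fe) = 338.30 / 55.85 = 6.0572 mol.
Step 1 (Fe:FeCl3 = 2:2): theoretical n(FeCl3) = 6.0572 mol; at 81.85% yield, n(FeCl3) = 4.9578 mol.
Step 2 (FeCl3:NaCl = 1:3): theoretical n(NaCl) = 14.873 mol, so theoretical mass = 14.873 × 58.44 = 869.21 g.
At 64.38% yield, actual mass of NaCl = 869.21 × 0.6438 = 559.60 g.

559.6 g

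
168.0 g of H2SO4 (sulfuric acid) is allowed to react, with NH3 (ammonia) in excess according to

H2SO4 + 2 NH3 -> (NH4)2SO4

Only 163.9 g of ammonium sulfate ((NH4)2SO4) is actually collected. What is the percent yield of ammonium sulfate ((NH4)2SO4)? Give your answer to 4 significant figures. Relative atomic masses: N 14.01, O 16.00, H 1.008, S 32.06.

72.41 %

M(H2SO4) = 2(1.008) + 32.06 + 4(16.00) = 98.076 g/mol.
M((NH4)2SO4) = 2(14.01) + 8(1.008) + 32.06 + 4(16.00) = 132.144 g/mol.
n(H2SO4) = 168.00 g / 98.076 g/mol = 1.7130 mol.
From the equation the H2SO4:(NH4)2SO4 mole ratio is 1:1, so n((NH4)2SO4) = 1.7130 × 1/1 = 1.7130 mol.
Mass of (NH4)2SO4 = 1.7130 mol × 132.144 g/mol = 226.36 g.
This is the theoretical yield. Percent yield = 163.9 g / 226.36 g × 100% = 72.408%.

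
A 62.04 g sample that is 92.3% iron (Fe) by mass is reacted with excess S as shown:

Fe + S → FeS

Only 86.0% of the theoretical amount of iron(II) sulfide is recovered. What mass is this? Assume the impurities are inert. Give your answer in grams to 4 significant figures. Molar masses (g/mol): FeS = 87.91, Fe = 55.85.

77.52 g

Pure Fe available = 62.04 g × 0.923 = 57.263 g.
n(Fe) = 57.263 g / 55.85 g/mol = 1.0253 mol.
From the equation the Fe:FeS mole ratio is 1:1, so n(FeS) = 1.0253 × 1/1 = 1.0253 mol.
Mass of FeS = 1.0253 mol × 87.91 g/mol = 90.134 g.
Actual mass collected = 90.134 g × 0.860 = 77.515 g.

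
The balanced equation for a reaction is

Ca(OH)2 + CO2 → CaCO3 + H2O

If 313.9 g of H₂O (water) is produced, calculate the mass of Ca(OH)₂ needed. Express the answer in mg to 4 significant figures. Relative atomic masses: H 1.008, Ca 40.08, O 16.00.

1291000 mg

M(H2O) = 2(1.008) + 16.00 = 18.016 g/mol.
M(Ca(OH)2) = 40.08 + 2(16.00) + 2(1.008) = 74.096 g/mol.
n(H2O) = 313.90 g / 18.016 g/mol = 17.423 mol.
From the equation the H2O:Ca(OH)2 mole ratio is 1:1, so n(Ca(OH)2) = 17.423 × 1/1 = 17.423 mol.
Mass of Ca(OH)2 = 17.423 mol × 74.096 g/mol = 1291.0 g.
Converting to mg: 1291.0 g = 1291000 mg.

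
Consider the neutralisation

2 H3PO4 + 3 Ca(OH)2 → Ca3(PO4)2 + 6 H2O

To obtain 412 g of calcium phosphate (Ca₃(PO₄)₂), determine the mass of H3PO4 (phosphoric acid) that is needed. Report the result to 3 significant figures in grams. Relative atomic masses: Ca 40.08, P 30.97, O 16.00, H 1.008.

M(Ca3(PO4)2) = 3(40.08) + 2(30.97) + 8(16.00) = 310.18 g/mol.
M(H3PO4) = 3(1.008) + 30.97 + 4(16.00) = 97.994 g/mol.
n(Ca3(PO4)2) = 412.0 g / 310.18 g/mol = 1.328 mol.
From the equation the Ca3(PO4)2:H3PO4 mole ratio is 1:2, so n(H3PO4) = 1.328 × 2/1 = 2.657 mol.
Mass of H3PO4 = 2.657 mol × 97.994 g/mol = 260.3 g.

260 g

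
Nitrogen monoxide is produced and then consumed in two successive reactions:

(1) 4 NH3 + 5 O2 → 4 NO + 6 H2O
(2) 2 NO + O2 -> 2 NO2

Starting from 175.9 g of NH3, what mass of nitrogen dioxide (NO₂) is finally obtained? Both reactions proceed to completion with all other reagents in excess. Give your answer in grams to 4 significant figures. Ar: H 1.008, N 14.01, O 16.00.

M(NH3) = 14.01 + 3(1.008) = 17.034 g/mol.
M(NO2) = 14.01 + 2(16.00) = 46.01 g/mol.
n(NH3) = 175.90 / 17.034 = 10.326 mol.
Step 1 gives a 4:4 ratio of NH3 to NO, so n(NO) = 10.326 mol.
In step 2 the NO:NO2 ratio is 2:2, so n(NO2) = 10.326 mol.
Mass of NO2 = 10.326 × 46.01 = 475.12 g.

475.1 g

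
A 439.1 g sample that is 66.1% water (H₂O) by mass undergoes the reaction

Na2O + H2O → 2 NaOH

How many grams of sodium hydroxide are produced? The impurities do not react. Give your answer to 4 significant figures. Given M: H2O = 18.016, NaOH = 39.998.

1289 g

Mass of pure H2O = 439.1 g × 0.661 = 290.25 g.
n(H2O) = 290.25 g / 18.016 g/mol = 16.110 mol.
From the equation the H2O:NaOH mole ratio is 1:2, so n(NaOH) = 16.110 × 2/1 = 32.221 mol.
Mass of NaOH = 32.221 mol × 39.998 g/mol = 1288.8 g.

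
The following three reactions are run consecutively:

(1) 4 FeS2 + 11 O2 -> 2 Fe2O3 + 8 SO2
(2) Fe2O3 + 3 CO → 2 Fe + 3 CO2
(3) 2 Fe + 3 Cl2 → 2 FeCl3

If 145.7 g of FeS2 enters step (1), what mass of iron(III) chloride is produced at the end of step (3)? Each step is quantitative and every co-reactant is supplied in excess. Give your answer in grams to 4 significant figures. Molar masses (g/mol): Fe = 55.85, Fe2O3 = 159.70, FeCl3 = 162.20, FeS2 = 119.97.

n(FeS2) = 145.7 / 119.97 = 1.2145 mol.
Reaction (1): FeS2→Fe2O3 ratio 4:2 ⇒ n(Fe2O3) = 0.60724 mol.
Reaction (2): Fe2O3→Fe ratio 1:2 ⇒ n(Fe) = 1.2145 mol.
Reaction (3): Fe→FeCl3 ratio 2:2 ⇒ n(FeCl3) = 1.2145 mol.
Mass of FeCl3 = 1.2145 × 162.20 = 196.99 g.

197.0 g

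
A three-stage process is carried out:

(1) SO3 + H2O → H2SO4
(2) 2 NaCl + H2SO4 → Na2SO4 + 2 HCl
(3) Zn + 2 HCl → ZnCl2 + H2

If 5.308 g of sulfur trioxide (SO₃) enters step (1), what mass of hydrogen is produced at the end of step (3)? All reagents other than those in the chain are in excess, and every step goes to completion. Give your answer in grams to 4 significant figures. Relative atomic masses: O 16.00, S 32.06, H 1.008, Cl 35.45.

M(SO3) = 32.06 + 3(16.00) = 80.06 g/mol.
M(H2) = 2(1.008) = 2.016 g/mol.
n(SO3) = 5.308 / 80.06 = 0.066300 mol.
Reaction (1): SO3→H2SO4 ratio 1:1 ⇒ n(H2SO4) = 0.066300 mol.
Reaction (2): H2SO4→HCl ratio 1:2 ⇒ n(HCl) = 0.13260 mol.
Reaction (3): HCl→H2 ratio 2:1 ⇒ n(H2) = 0.066300 mol.
Mass of H2 = 0.066300 × 2.016 = 0.13366 g.

0.1337 g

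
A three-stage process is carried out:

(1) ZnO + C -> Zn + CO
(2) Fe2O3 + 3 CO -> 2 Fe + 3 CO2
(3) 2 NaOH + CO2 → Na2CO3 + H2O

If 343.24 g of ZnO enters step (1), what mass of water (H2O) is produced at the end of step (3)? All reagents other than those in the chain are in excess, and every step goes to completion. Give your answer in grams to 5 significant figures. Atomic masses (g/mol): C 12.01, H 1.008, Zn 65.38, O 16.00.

M(ZnO) = 65.38 + 16.00 = 81.38 g/mol.
M(H2O) = 2(1.008) + 16.00 = 18.016 g/mol.
n(ZnO) = 343.24 / 81.38 = 4.21774 mol.
Reaction (1): ZnO→CO ratio 1:1 ⇒ n(CO) = 4.21774 mol.
Reaction (2): CO→CO2 ratio 3:3 ⇒ n(CO2) = 4.21774 mol.
Reaction (3): CO2→H2O ratio 1:1 ⇒ n(H2O) = 4.21774 mol.
Mass of H2O = 4.21774 × 18.016 = 75.9869 g.

75.987 g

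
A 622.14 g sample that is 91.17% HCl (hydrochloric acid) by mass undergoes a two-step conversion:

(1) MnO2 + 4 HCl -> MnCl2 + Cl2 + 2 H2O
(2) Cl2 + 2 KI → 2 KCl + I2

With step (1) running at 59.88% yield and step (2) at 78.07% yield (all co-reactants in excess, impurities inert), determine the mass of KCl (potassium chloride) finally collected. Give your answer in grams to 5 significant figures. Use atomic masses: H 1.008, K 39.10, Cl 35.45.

271.10 g

Pure HCl = 622.14 × 0.9117 = 567.205 g.
M(HCl) = 1.008 + 35.45 = 36.458 g/mol.
M(KCl) = 39.10 + 35.45 = 74.55 g/mol.
n(HCl) = 567.205 / 36.458 = 15.5578 mol.
Step 1 (HCl:Cl2 = 4:1): theoretical n(Cl2) = 3.88944 mol; at 59.88% yield, n(Cl2) = 2.32900 mol.
Step 2 (Cl2:KCl = 1:2): theoretical n(KCl) = 4.65800 mol, so theoretical mass = 4.65800 × 74.55 = 347.254 g.
At 78.07% yield, actual mass of KCl = 347.254 × 0.7807 = 271.101 g.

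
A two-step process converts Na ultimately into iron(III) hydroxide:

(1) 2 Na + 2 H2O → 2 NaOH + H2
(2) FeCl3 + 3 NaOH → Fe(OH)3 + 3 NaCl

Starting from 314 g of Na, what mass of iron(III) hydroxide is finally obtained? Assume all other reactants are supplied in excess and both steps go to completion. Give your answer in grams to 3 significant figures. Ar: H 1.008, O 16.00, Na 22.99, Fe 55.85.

M(Na) = 22.99 g/mol.
M(Fe(OH)3) = 55.85 + 3(16.00) + 3(1.008) = 106.874 g/mol.
n(Na) = 314.0 / 22.99 = 13.66 mol.
Step 1 gives a 2:2 ratio of Na to NaOH, so n(NaOH) = 13.66 mol.
In step 2 the NaOH:Fe(OH)3 ratio is 3:1, so n(Fe(OH)3) = 4.553 mol.
Mass of Fe(OH)3 = 4.553 × 106.874 = 486.6 g.

487 g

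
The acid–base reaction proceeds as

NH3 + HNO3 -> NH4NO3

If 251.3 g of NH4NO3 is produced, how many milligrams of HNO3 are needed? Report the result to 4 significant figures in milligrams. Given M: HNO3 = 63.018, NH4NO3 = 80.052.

n(NH4NO3) = 251.30 g / 80.052 g/mol = 3.1392 mol.
From the equation the NH4NO3:HNO3 mole ratio is 1:1, so n(HNO3) = 3.1392 × 1/1 = 3.1392 mol.
Mass of HNO3 = 3.1392 mol × 63.018 g/mol = 197.83 g.
Converting to mg: 197.83 g = 197800 mg.

197800 mg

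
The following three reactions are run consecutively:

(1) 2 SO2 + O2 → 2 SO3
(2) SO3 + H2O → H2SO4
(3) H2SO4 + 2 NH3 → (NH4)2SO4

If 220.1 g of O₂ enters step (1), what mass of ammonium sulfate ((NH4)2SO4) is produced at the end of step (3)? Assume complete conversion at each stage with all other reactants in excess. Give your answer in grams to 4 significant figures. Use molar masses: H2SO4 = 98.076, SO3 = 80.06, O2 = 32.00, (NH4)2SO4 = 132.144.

n(O2) = 220.1 / 32.00 = 6.8781 mol.
Reaction (1): O2→SO3 ratio 1:2 ⇒ n(SO3) = 13.756 mol.
Reaction (2): SO3→H2SO4 ratio 1:1 ⇒ n(H2SO4) = 13.756 mol.
Reaction (3): H2SO4→(NH4)2SO4 ratio 1:1 ⇒ n((NH4)2SO4) = 13.756 mol.
Mass of (NH4)2SO4 = 13.756 × 132.144 = 1817.8 g.

1818 g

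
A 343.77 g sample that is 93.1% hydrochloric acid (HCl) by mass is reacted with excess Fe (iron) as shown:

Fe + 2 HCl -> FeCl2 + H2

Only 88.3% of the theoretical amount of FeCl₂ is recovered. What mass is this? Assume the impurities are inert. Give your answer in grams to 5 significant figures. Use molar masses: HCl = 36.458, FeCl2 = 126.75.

491.25 g

Pure HCl available = 343.77 g × 0.931 = 320.050 g.
n(HCl) = 320.050 g / 36.458 g/mol = 8.77859 mol.
From the equation the HCl:FeCl2 mole ratio is 2:1, so n(FeCl2) = 8.77859 × 1/2 = 4.38930 mol.
Mass of FeCl2 = 4.38930 mol × 126.75 g/mol = 556.343 g.
Actual mass collected = 556.343 g × 0.883 = 491.251 g.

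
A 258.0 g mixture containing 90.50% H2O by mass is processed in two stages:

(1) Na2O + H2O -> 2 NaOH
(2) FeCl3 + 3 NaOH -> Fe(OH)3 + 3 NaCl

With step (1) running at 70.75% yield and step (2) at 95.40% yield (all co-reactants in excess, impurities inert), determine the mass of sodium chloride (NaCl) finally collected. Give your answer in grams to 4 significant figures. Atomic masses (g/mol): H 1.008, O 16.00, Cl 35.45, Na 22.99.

Pure H2O = 258.0 × 0.9050 = 233.49 g.
M(H2O) = 2(1.008) + 16.00 = 18.016 g/mol.
M(NaCl) = 22.99 + 35.45 = 58.44 g/mol.
n(H2O) = 233.49 / 18.016 = 12.960 mol.
Step 1 (H2O:NaOH = 1:2): theoretical n(NaOH) = 25.920 mol; at 70.75% yield, n(NaOH) = 18.339 mol.
Step 2 (NaOH:NaCl = 3:3): theoretical n(NaCl) = 18.339 mol, so theoretical mass = 18.339 × 58.44 = 1071.7 g.
At 95.40% yield, actual mass of NaCl = 1071.7 × 0.9540 = 1022.4 g.

1022 g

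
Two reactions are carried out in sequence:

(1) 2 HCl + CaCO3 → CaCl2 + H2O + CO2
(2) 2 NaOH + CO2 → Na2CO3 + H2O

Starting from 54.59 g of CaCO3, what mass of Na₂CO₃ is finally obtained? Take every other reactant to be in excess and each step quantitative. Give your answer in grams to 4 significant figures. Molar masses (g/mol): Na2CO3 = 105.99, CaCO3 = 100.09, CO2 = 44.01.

n(CaCO3) = 54.590 / 100.09 = 0.54541 mol.
Step 1 gives a 1:1 ratio of CaCO3 to CO2, so n(CO2) = 0.54541 mol.
In step 2 the CO2:Na2CO3 ratio is 1:1, so n(Na2CO3) = 0.54541 mol.
Mass of Na2CO3 = 0.54541 × 105.99 = 57.808 g.

57.81 g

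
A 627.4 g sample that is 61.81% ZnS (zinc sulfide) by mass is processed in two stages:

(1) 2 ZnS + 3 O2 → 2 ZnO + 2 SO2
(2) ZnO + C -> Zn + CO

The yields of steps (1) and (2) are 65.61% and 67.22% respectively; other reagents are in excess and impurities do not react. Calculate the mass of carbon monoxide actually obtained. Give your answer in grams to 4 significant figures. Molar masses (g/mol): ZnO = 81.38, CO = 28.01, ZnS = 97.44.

Pure ZnS = 627.4 × 0.6181 = 387.80 g.
n(ZnS) = 387.80 / 97.44 = 3.9798 mol.
Step 1 (ZnS:ZnO = 2:2): theoretical n(ZnO) = 3.9798 mol; at 65.61% yield, n(ZnO) = 2.6112 mol.
Step 2 (ZnO:CO = 1:1): theoretical n(CO) = 2.6112 mol, so theoretical mass = 2.6112 × 28.01 = 73.139 g.
At 67.22% yield, actual mass of CO = 73.139 × 0.6722 = 49.164 g.

49.16 g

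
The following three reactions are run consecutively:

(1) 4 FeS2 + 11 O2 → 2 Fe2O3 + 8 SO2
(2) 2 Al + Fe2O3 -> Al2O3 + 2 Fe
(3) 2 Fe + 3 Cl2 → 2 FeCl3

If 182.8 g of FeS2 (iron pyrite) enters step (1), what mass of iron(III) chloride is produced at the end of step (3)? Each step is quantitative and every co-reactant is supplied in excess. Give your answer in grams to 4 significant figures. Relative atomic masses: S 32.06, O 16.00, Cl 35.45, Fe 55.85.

247.1 g

M(FeS2) = 55.85 + 2(32.06) = 119.97 g/mol.
M(FeCl3) = 55.85 + 3(35.45) = 162.20 g/mol.
n(FeS2) = 182.8 / 119.97 = 1.5237 mol.
Reaction (1): FeS2→Fe2O3 ratio 4:2 ⇒ n(Fe2O3) = 0.76186 mol.
Reaction (2): Fe2O3→Fe ratio 1:2 ⇒ n(Fe) = 1.5237 mol.
Reaction (3): Fe→FeCl3 ratio 2:2 ⇒ n(FeCl3) = 1.5237 mol.
Mass of FeCl3 = 1.5237 × 162.20 = 247.15 g.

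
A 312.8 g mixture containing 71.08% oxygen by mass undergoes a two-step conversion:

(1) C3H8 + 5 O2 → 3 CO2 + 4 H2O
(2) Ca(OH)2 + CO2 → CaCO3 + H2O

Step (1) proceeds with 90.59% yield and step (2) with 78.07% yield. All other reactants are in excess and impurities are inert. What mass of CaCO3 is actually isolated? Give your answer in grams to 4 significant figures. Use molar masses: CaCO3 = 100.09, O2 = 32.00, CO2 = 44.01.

Pure O2 = 312.8 × 0.7108 = 222.34 g.
n(O2) = 222.34 / 32.00 = 6.9481 mol.
Step 1 (O2:CO2 = 5:3): theoretical n(CO2) = 4.1688 mol; at 90.59% yield, n(CO2) = 3.7766 mol.
Step 2 (CO2:CaCO3 = 1:1): theoretical n(CaCO3) = 3.7766 mol, so theoretical mass = 3.7766 × 100.09 = 378.00 g.
At 78.07% yield, actual mass of CaCO3 = 378.00 × 0.7807 = 295.10 g.

295.1 g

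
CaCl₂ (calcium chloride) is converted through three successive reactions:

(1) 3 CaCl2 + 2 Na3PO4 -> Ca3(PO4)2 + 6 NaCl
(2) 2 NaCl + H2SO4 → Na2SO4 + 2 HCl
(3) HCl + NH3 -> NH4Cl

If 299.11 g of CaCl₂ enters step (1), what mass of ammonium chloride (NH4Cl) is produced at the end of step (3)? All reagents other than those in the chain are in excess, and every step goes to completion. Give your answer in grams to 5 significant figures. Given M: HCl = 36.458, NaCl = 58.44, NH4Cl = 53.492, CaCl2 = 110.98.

288.34 g

n(CaCl2) = 299.11 / 110.98 = 2.69517 mol.
Reaction (1): CaCl2→NaCl ratio 3:6 ⇒ n(NaCl) = 5.39034 mol.
Reaction (2): NaCl→HCl ratio 2:2 ⇒ n(HCl) = 5.39034 mol.
Reaction (3): HCl→NH4Cl ratio 1:1 ⇒ n(NH4Cl) = 5.39034 mol.
Mass of NH4Cl = 5.39034 × 53.492 = 288.340 g.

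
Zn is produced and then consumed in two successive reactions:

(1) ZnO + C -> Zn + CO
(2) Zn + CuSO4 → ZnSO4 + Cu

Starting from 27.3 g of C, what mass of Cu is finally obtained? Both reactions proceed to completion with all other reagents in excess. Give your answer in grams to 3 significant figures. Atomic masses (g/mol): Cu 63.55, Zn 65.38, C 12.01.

M(C) = 12.01 g/mol.
M(Cu) = 63.55 g/mol.
n(C) = 27.30 / 12.01 = 2.273 mol.
Step 1 gives a 1:1 ratio of C to Zn, so n(Zn) = 2.273 mol.
In step 2 the Zn:Cu ratio is 1:1, so n(Cu) = 2.273 mol.
Mass of Cu = 2.273 × 63.55 = 144.5 g.

144 g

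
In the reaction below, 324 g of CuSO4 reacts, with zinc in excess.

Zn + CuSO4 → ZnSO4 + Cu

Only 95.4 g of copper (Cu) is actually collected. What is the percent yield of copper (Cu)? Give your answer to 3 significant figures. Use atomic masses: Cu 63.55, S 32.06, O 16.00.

M(CuSO4) = 63.55 + 32.06 + 4(16.00) = 159.61 g/mol.
M(Cu) = 63.55 g/mol.
n(CuSO4) = 324.0 g / 159.61 g/mol = 2.030 mol.
From the equation the CuSO4:Cu mole ratio is 1:1, so n(Cu) = 2.030 × 1/1 = 2.030 mol.
Mass of Cu = 2.030 mol × 63.55 g/mol = 129.0 g.
This is the theoretical yield. Percent yield = 95.4 g / 129.0 g × 100% = 73.95%.

74.0 %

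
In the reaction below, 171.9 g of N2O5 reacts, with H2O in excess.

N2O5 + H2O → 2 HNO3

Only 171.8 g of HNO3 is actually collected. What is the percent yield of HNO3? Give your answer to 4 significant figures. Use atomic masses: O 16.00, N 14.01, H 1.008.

85.66 %

M(N2O5) = 2(14.01) + 5(16.00) = 108.02 g/mol.
M(HNO3) = 1.008 + 14.01 + 3(16.00) = 63.018 g/mol.
n(N2O5) = 171.90 g / 108.02 g/mol = 1.5914 mol.
From the equation the N2O5:HNO3 mole ratio is 1:2, so n(HNO3) = 1.5914 × 2/1 = 3.1827 mol.
Mass of HNO3 = 3.1827 mol × 63.018 g/mol = 200.57 g.
This is the theoretical yield. Percent yield = 171.8 g / 200.57 g × 100% = 85.656%.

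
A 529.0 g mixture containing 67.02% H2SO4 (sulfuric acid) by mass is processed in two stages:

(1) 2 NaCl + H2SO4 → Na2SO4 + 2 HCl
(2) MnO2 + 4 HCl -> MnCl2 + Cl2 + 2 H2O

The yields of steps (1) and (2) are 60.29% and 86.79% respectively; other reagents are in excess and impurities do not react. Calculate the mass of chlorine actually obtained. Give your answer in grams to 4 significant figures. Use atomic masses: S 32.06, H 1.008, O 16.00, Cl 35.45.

Pure H2SO4 = 529.0 × 0.6702 = 354.54 g.
M(H2SO4) = 2(1.008) + 32.06 + 4(16.00) = 98.076 g/mol.
M(Cl2) = 2(35.45) = 70.90 g/mol.
n(H2SO4) = 354.54 / 98.076 = 3.6149 mol.
Step 1 (H2SO4:HCl = 1:2): theoretical n(HCl) = 7.2298 mol; at 60.29% yield, n(HCl) = 4.3589 mol.
Step 2 (HCl:Cl2 = 4:1): theoretical n(Cl2) = 1.0897 mol, so theoretical mass = 1.0897 × 70.90 = 77.261 g.
At 86.79% yield, actual mass of Cl2 = 77.261 × 0.8679 = 67.055 g.

67.05 g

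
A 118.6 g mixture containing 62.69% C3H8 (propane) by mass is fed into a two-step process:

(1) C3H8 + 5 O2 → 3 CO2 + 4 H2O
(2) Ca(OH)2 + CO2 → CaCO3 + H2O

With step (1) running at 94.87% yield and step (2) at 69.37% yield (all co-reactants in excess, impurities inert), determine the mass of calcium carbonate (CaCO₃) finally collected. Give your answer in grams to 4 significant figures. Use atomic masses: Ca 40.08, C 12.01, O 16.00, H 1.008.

333.2 g

Pure C3H8 = 118.6 × 0.6269 = 74.350 g.
M(C3H8) = 3(12.01) + 8(1.008) = 44.094 g/mol.
M(CaCO3) = 40.08 + 12.01 + 3(16.00) = 100.09 g/mol.
n(C3H8) = 74.350 / 44.094 = 1.6862 mol.
Step 1 (C3H8:CO2 = 1:3): theoretical n(CO2) = 5.0585 mol; at 94.87% yield, n(CO2) = 4.7990 mol.
Step 2 (CO2:CaCO3 = 1:1): theoretical n(CaCO3) = 4.7990 mol, so theoretical mass = 4.7990 × 100.09 = 480.34 g.
At 69.37% yield, actual mass of CaCO3 = 480.34 × 0.6937 = 333.21 g.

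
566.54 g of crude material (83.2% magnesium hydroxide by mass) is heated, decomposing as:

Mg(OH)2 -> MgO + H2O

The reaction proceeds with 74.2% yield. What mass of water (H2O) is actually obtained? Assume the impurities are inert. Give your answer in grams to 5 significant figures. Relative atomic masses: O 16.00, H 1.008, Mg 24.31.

Pure Mg(OH)2 available = 566.54 g × 0.832 = 471.361 g.
M(Mg(OH)2) = 24.31 + 2(16.00) + 2(1.008) = 58.326 g/mol.
M(H2O) = 2(1.008) + 16.00 = 18.016 g/mol.
n(Mg(OH)2) = 471.361 g / 58.326 g/mol = 8.08150 mol.
From the equation the Mg(OH)2:H2O mole ratio is 1:1, so n(H2O) = 8.08150 × 1/1 = 8.08150 mol.
Mass of H2O = 8.08150 mol × 18.016 g/mol = 145.596 g.
Actual mass collected = 145.596 g × 0.742 = 108.032 g.

108.03 g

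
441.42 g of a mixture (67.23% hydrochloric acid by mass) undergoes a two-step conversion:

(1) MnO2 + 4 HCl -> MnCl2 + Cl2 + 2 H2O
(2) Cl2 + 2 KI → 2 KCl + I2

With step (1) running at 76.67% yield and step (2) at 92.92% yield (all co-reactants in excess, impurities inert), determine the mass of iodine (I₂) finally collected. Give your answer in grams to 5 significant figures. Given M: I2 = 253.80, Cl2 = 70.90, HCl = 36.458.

367.95 g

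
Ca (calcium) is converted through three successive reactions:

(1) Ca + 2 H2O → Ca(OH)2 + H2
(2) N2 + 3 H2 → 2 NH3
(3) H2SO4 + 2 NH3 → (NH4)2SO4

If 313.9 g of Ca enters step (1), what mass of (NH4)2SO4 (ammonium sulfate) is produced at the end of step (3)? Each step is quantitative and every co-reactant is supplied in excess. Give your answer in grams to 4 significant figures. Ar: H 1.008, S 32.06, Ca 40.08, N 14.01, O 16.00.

M(Ca) = 40.08 g/mol.
M((NH4)2SO4) = 2(14.01) + 8(1.008) + 32.06 + 4(16.00) = 132.144 g/mol.
n(Ca) = 313.9 / 40.08 = 7.8318 mol.
Reaction (1): Ca→H2 ratio 1:1 ⇒ n(H2) = 7.8318 mol.
Reaction (2): H2→NH3 ratio 3:2 ⇒ n(NH3) = 5.2212 mol.
Reaction (3): NH3→(NH4)2SO4 ratio 2:1 ⇒ n((NH4)2SO4) = 2.6106 mol.
Mass of (NH4)2SO4 = 2.6106 × 132.144 = 344.98 g.

345.0 g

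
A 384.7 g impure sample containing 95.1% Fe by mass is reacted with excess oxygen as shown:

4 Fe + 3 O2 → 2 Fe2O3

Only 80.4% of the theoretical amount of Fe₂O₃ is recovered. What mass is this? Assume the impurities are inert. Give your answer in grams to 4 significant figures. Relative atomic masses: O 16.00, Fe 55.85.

Pure Fe available = 384.7 g × 0.951 = 365.85 g.
M(Fe) = 55.85 g/mol.
M(Fe2O3) = 2(55.85) + 3(16.00) = 159.70 g/mol.
n(Fe) = 365.85 g / 55.85 g/mol = 6.5506 mol.
From the equation the Fe:Fe2O3 mole ratio is 4:2, so n(Fe2O3) = 6.5506 × 2/4 = 3.2753 mol.
Mass of Fe2O3 = 3.2753 mol × 159.70 g/mol = 523.06 g.
Actual mass collected = 523.06 g × 0.804 = 420.54 g.

420.5 g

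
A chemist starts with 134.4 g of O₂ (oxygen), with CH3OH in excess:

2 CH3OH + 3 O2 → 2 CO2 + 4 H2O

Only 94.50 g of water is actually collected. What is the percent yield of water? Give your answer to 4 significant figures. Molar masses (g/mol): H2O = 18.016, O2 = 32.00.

n(O2) = 134.40 g / 32.00 g/mol = 4.2000 mol.
From the equation the O2:H2O mole ratio is 3:4, so n(H2O) = 4.2000 × 4/3 = 5.6000 mol.
Mass of H2O = 5.6000 mol × 18.016 g/mol = 100.89 g.
This is the theoretical yield. Percent yield = 94.50 g / 100.89 g × 100% = 93.667%.

93.67 %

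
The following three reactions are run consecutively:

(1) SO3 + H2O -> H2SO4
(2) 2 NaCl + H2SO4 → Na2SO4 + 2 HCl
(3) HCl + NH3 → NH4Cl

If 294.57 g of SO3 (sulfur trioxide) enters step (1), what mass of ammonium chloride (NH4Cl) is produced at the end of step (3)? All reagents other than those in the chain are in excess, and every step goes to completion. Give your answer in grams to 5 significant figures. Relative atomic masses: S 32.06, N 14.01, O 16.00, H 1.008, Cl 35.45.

393.63 g

M(SO3) = 32.06 + 3(16.00) = 80.06 g/mol.
M(NH4Cl) = 14.01 + 4(1.008) + 35.45 = 53.492 g/mol.
n(SO3) = 294.57 / 80.06 = 3.67937 mol.
Reaction (1): SO3→H2SO4 ratio 1:1 ⇒ n(H2SO4) = 3.67937 mol.
Reaction (2): H2SO4→HCl ratio 1:2 ⇒ n(HCl) = 7.35873 mol.
Reaction (3): HCl→NH4Cl ratio 1:1 ⇒ n(NH4Cl) = 7.35873 mol.
Mass of NH4Cl = 7.35873 × 53.492 = 393.633 g.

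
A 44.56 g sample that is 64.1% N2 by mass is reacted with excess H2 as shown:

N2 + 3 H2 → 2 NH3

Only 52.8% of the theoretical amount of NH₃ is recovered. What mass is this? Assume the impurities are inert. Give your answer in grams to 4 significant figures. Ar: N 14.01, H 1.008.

18.34 g

Pure N2 available = 44.56 g × 0.641 = 28.563 g.
M(N2) = 2(14.01) = 28.02 g/mol.
M(NH3) = 14.01 + 3(1.008) = 17.034 g/mol.
n(N2) = 28.563 g / 28.02 g/mol = 1.0194 mol.
From the equation the N2:NH3 mole ratio is 1:2, so n(NH3) = 1.0194 × 2/1 = 2.0388 mol.
Mass of NH3 = 2.0388 mol × 17.034 g/mol = 34.728 g.
Actual mass collected = 34.728 g × 0.528 = 18.336 g.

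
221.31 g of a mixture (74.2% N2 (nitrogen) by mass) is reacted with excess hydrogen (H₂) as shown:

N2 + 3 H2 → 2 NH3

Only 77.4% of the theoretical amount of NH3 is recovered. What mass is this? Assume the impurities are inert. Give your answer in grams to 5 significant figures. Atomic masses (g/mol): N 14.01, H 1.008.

Pure N2 available = 221.31 g × 0.742 = 164.212 g.
M(N2) = 2(14.01) = 28.02 g/mol.
M(NH3) = 14.01 + 3(1.008) = 17.034 g/mol.
n(N2) = 164.212 g / 28.02 g/mol = 5.86053 mol.
From the equation the N2:NH3 mole ratio is 1:2, so n(NH3) = 5.86053 × 2/1 = 11.7211 mol.
Mass of NH3 = 11.7211 mol × 17.034 g/mol = 199.656 g.
Actual mass collected = 199.656 g × 0.774 = 154.534 g.

154.53 g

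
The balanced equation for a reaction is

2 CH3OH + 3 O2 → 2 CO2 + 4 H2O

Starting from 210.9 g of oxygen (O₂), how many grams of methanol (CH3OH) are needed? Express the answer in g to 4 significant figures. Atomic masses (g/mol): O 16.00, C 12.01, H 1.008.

M(O2) = 2(16.00) = 32.00 g/mol.
M(CH3OH) = 12.01 + 4(1.008) + 16.00 = 32.042 g/mol.
n(O2) = 210.90 g / 32.00 g/mol = 6.5906 mol.
From the equation the O2:CH3OH mole ratio is 3:2, so n(CH3OH) = 6.5906 × 2/3 = 4.3937 mol.
Mass of CH3OH = 4.3937 mol × 32.042 g/mol = 140.78 g.

140.8 g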